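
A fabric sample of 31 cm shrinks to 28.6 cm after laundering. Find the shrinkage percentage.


Formula: Shrinkage% = ((L_before - L_after) / L_before) * 100
Step 1: Shrinkage = 31 - 28.6 = 2.4 cm
Step 2: Shrinkage% = (2.4 / 31) * 100
Step 3: Shrinkage% = 0.077419 * 100 = 7.7419% ≈ 7.7%

7.7%


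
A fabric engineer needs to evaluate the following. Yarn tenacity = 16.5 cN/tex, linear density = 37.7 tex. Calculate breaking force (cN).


Formula: Breaking force = Tenacity * Linear density
F = 16.5 cN/tex * 37.7 tex
F = 622.05 cN

622.05 cN


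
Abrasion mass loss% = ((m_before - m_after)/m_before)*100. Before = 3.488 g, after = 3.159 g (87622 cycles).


Formula: Mass loss% = ((m_before - m_after) / m_before) * 100
Step 1: Mass loss = 3.488 - 3.159 = 0.329 g
Step 2: Ratio = 0.329 / 3.488 = 0.0943234
Step 3: Mass loss% = 0.0943234 * 100 = 9.43234% ≈ 9.43%

9.43%


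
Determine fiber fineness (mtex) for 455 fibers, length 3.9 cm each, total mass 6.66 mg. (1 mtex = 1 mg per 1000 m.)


Formula: fineness (mtex) = mass (mg) / total length (km) = (mass_mg / total_length_m) * 1000
Step 1: Convert fiber length: 3.9 cm = 0.039 m
Step 2: Total fiber length = 455 * 0.039 = 17.745 m
Step 3: Linear density = 6.66 mg / 17.745 m = 0.3753 mg/m
Step 4: fineness = 0.3753 * 1000 = 375.3 mtex

375.3 mtex


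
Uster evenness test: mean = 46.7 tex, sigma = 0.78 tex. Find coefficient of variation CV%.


Formula: CV% = (standard deviation / mean) * 100
Step 1: Ratio = 0.78 / 46.7 = 0.016702
Step 2: CV% = 0.016702 * 100 = 1.6702% ≈ 1.7%

1.7%


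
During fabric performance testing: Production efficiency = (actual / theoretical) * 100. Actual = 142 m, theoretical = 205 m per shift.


Formula: Efficiency% = (Actual output / Theoretical output) * 100
Efficiency% = (142 / 205) * 100
Efficiency% = 0.692683 * 100 = 69.2683% ≈ 69.3%

69.3%


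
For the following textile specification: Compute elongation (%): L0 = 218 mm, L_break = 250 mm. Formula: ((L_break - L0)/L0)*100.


Formula: Elongation (%) = ((L_break - L0) / L0) * 100
Step 1: Extension = 250 - 218 = 32 mm
Step 2: Elongation = (32 / 218) * 100
Step 3: Elongation = 0.146789 * 100 = 14.6789% ≈ 14.7%

14.7%


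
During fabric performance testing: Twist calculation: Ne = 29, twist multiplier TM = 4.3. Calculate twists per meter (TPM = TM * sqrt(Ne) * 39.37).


Formula: TPM = TM * sqrt(Ne) * 39.37
Step 1: sqrt(Ne) = sqrt(29) = 5.3852
Step 2: TM * sqrt(Ne) = 4.3 * 5.3852 = 23.1564
Step 3: TPM = 23.1564 * 39.37 = 912 twists/m

912 twists/m


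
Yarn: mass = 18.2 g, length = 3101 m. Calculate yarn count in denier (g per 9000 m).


Formula: den = (mass_g / length_m) * 9000
Substituting: den = (18.2 / 3101) * 9000
Intermediate: 18.2 / 3101 = 0.00586907 g/m
den = 0.00586907 * 9000 = 52.8 denier

52.8 denier


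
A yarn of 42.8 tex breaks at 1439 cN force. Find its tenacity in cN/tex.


Formula: Tenacity = Breaking force / Linear density
Tenacity = 1439 cN / 42.8 tex
Tenacity = 33.62 cN/tex

33.62 cN/tex


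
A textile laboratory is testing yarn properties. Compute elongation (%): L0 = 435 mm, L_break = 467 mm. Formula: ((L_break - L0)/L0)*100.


Formula: Elongation (%) = ((L_break - L0) / L0) * 100
Step 1: Extension = 467 - 435 = 32 mm
Step 2: Elongation = (32 / 435) * 100
Step 3: Elongation = 0.073563 * 100 = 7.3563% ≈ 7.4%

7.4%


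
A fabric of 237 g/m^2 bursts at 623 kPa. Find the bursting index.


Formula: Bursting Index = Bursting Strength / Fabric GSM
BI = 623 kPa / 237 g/m^2
BI = 2.629 kPa/(g/m^2)

2.629 kPa/(g/m^2)


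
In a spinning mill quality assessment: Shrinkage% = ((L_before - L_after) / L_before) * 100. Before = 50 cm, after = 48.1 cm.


Formula: Shrinkage% = ((L_before - L_after) / L_before) * 100
Step 1: Shrinkage = 50 - 48.1 = 1.9 cm
Step 2: Shrinkage% = (1.9 / 50) * 100
Step 3: Shrinkage% = 0.038 * 100 = 3.8%

3.8%


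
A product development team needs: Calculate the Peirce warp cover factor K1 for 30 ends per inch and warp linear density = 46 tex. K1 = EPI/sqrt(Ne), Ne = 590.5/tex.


Formula: K1 = EPI / sqrt(Ne), with Ne = 590.5 / tex_warp
Step 1: Ne = 590.5 / 46 = 12.837
Step 2: sqrt(Ne) = sqrt(12.837) = 3.5829
Step 3: K1 = 30 / 3.5829 = 8.4

8.4


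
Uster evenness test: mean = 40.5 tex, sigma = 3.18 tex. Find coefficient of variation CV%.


Formula: CV% = (standard deviation / mean) * 100
Step 1: Ratio = 3.18 / 40.5 = 0.078519
Step 2: CV% = 0.078519 * 100 = 7.8519% ≈ 7.9%

7.9%


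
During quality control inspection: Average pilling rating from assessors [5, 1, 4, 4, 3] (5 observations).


Formula: Mean = sum / count
Sum = 5 + 1 + 4 + 4 + 3 = 17
Mean = 17 / 5 = 3.4

3.4


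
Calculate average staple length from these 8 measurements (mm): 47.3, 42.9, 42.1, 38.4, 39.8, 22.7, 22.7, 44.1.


Formula: Mean = sum of lengths / count
Sum = 47.3 + 42.9 + 42.1 + 38.4 + 39.8 + 22.7 + 22.7 + 44.1
Sum = 300.0 mm
Mean = 300.0 / 8 = 37.50 mm

37.50 mm


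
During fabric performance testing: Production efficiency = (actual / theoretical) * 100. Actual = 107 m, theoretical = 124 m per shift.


Formula: Efficiency% = (Actual output / Theoretical output) * 100
Efficiency% = (107 / 124) * 100
Efficiency% = 0.862903 * 100 = 86.2903% ≈ 86.3%

86.3%


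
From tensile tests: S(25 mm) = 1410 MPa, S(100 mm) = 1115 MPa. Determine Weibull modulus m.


Formula: m = ln(L1/L2) / ln(S2/S1)
Step 1: ln(L1/L2) = ln(25/100) = -1.38629
Step 2: S2/S1 = 1115/1410 = 0.79078
Step 3: ln(S2/S1) = ln(0.79078) = -0.23474
Step 4: m = -1.38629 / -0.23474 = 5.91

5.91 (Weibull m)


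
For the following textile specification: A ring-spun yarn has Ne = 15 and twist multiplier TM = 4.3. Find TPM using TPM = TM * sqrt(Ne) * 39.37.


Formula: TPM = TM * sqrt(Ne) * 39.37
Step 1: sqrt(Ne) = sqrt(15) = 3.873
Step 2: TM * sqrt(Ne) = 4.3 * 3.873 = 16.6539
Step 3: TPM = 16.6539 * 39.37 = 656 twists/m

656 twists/m


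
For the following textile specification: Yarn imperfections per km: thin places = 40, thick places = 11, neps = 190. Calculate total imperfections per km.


Formula: Total = thin places + thick places + neps
Total = 40 + 11 + 190
Total = 241 imperfections/km

241 imperfections/km


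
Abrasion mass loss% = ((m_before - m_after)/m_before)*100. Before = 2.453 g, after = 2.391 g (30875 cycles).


Formula: Mass loss% = ((m_before - m_after) / m_before) * 100
Step 1: Mass loss = 2.453 - 2.391 = 0.062 g
Step 2: Ratio = 0.062 / 2.453 = 0.0252752
Step 3: Mass loss% = 0.0252752 * 100 = 2.52752% ≈ 2.53%

2.53%


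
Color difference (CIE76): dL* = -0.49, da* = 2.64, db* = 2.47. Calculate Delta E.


Formula: Delta E = sqrt(dL*^2 + da*^2 + db*^2)
Step 1: dL*^2 = (-0.49)^2 = 0.2401
Step 2: da*^2 = 2.64^2 = 6.9696
Step 3: db*^2 = 2.47^2 = 6.1009
Step 4: Sum = 0.2401 + 6.9696 + 6.1009 = 13.3106
Step 5: Delta E = sqrt(13.3106) = 3.65

3.65 Delta E


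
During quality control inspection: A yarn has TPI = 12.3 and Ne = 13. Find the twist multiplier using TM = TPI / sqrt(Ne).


Formula: TM = TPI / sqrt(Ne)
Step 1: sqrt(Ne) = sqrt(13) = 3.6056
Step 2: TM = 12.3 / 3.6056 = 3.41

3.41 TM


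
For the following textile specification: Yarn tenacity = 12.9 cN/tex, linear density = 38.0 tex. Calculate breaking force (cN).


Formula: Breaking force = Tenacity * Linear density
F = 12.9 cN/tex * 38.0 tex
F = 490.20 cN

490.20 cN


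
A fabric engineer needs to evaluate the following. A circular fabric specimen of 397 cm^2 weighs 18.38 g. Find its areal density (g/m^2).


Formula: GSM = mass_g / area_m2
Step 1: Convert area: 397 cm^2 = 397 / 10000 = 0.0397 m^2
Step 2: GSM = 18.38 g / 0.0397 m^2 = 463.0 g/m^2

463.0 g/m^2


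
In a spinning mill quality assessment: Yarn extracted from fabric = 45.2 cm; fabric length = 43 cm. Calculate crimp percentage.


Formula: Crimp% = ((L_yarn - L_fabric) / L_fabric) * 100
Step 1: Extension = 45.2 - 43 = 2.2 cm
Step 2: Crimp% = (2.2 / 43) * 100
Step 3: Crimp% = 0.051163 * 100 = 5.1163% ≈ 5.1%

5.1%


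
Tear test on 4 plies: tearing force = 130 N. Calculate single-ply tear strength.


Formula: Per-ply strength = Total force / Number of plies
Per-ply = 130 N / 4
Per-ply = 32.5 N

32.5 N


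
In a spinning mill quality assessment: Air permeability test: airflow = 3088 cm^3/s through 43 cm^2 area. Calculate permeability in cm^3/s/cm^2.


Formula: Air Permeability = Airflow / Test Area
AP = 3088 cm^3/s / 43 cm^2
AP = 71.8 cm^3/s/cm^2

71.8 cm^3/s/cm^2


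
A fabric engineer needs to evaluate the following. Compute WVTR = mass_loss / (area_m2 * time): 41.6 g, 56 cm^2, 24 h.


Formula: WVTR = mass_loss / (area * time)
Step 1: Convert area: 56 cm^2 = 0.0056 m^2
Step 2: WVTR = 41.6 g / (0.0056 m^2 * 24 h)
Step 3: WVTR = 41.6 / 0.1344 = 309.5 g/m^2/h

309.5 g/m^2/h


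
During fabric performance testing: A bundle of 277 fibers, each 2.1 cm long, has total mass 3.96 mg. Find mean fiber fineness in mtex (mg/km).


Formula: fineness (mtex) = mass (mg) / total length (km) = (mass_mg / total_length_m) * 1000
Step 1: Convert fiber length: 2.1 cm = 0.021 m
Step 2: Total fiber length = 277 * 0.021 = 5.817 m
Step 3: Linear density = 3.96 mg / 5.817 m = 0.6808 mg/m
Step 4: fineness = 0.6808 * 1000 = 680.8 mtex

680.8 mtex


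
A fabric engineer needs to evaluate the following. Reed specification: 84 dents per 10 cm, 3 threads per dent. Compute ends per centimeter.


Formula: EPC = (dents per 10 cm * ends per dent) / 10
Step 1: Total ends per 10 cm = 84 * 3 = 252
Step 2: EPC = 252 / 10 = 25.2 ends/cm

25.2 ends/cm


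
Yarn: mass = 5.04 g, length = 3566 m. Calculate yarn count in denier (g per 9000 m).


Formula: den = (mass_g / length_m) * 9000
Substituting: den = (5.04 / 3566) * 9000
Intermediate: 5.04 / 3566 = 0.00141335 g/m
den = 0.00141335 * 9000 = 12.7 denier

12.7 denier


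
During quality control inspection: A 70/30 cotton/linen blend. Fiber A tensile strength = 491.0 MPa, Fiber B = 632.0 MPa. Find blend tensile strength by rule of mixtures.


Formula: Blend property = (fraction_A * property_A) + (fraction_B * property_B)
Step 1: Contribution A = 70/100 * 491.0 MPa = 343.7 MPa
Step 2: Contribution B = 30/100 * 632.0 MPa = 189.6 MPa
Step 3: Blend tensile strength = 343.7 + 189.6 = 533.3 MPa

533.3 MPa


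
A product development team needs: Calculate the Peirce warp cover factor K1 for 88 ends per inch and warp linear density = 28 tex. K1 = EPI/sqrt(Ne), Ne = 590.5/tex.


Formula: K1 = EPI / sqrt(Ne), with Ne = 590.5 / tex_warp
Step 1: Ne = 590.5 / 28 = 21.089
Step 2: sqrt(Ne) = sqrt(21.089) = 4.5923
Step 3: K1 = 88 / 4.5923 = 19.2

19.2


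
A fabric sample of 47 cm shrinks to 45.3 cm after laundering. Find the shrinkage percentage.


Formula: Shrinkage% = ((L_before - L_after) / L_before) * 100
Step 1: Shrinkage = 47 - 45.3 = 1.7 cm
Step 2: Shrinkage% = (1.7 / 47) * 100
Step 3: Shrinkage% = 0.03617 * 100 = 3.617% ≈ 3.6%

3.6%


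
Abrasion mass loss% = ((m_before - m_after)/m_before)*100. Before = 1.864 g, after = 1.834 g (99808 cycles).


Formula: Mass loss% = ((m_before - m_after) / m_before) * 100
Step 1: Mass loss = 1.864 - 1.834 = 0.03 g
Step 2: Ratio = 0.03 / 1.864 = 0.0160944
Step 3: Mass loss% = 0.0160944 * 100 = 1.60944% ≈ 1.61%

1.61%


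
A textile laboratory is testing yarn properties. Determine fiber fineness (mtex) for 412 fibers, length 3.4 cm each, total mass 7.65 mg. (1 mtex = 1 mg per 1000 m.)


Formula: fineness (mtex) = mass (mg) / total length (km) = (mass_mg / total_length_m) * 1000
Step 1: Convert fiber length: 3.4 cm = 0.034 m
Step 2: Total fiber length = 412 * 0.034 = 14.008 m
Step 3: Linear density = 7.65 mg / 14.008 m = 0.5461 mg/m
Step 4: fineness = 0.5461 * 1000 = 546.1 mtex

546.1 mtex


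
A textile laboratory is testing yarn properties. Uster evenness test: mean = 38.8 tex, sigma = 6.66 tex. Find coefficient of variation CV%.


Formula: CV% = (standard deviation / mean) * 100
Step 1: Ratio = 6.66 / 38.8 = 0.171649
Step 2: CV% = 0.171649 * 100 = 17.1649% ≈ 17.2%

17.2%


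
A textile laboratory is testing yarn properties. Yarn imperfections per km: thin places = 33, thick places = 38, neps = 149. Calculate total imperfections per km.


Formula: Total = thin places + thick places + neps
Total = 33 + 38 + 149
Total = 220 imperfections/km

220 imperfections/km


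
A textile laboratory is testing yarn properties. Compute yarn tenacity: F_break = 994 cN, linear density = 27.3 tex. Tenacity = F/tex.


Formula: Tenacity = Breaking force / Linear density
Tenacity = 994 cN / 27.3 tex
Tenacity = 36.41 cN/tex

36.41 cN/tex


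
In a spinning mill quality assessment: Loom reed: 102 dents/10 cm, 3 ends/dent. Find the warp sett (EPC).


Formula: EPC = (dents per 10 cm * ends per dent) / 10
Step 1: Total ends per 10 cm = 102 * 3 = 306
Step 2: EPC = 306 / 10 = 30.6 ends/cm

30.6 ends/cm


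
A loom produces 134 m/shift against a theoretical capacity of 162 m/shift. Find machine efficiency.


Formula: Efficiency% = (Actual output / Theoretical output) * 100
Efficiency% = (134 / 162) * 100
Efficiency% = 0.82716 * 100 = 82.716% ≈ 82.7%

82.7%


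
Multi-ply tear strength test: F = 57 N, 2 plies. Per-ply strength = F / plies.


Formula: Per-ply strength = Total force / Number of plies
Per-ply = 57 N / 2
Per-ply = 28.5 N

28.5 N


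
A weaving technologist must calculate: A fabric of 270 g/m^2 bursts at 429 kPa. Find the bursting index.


Formula: Bursting Index = Bursting Strength / Fabric GSM
BI = 429 kPa / 270 g/m^2
BI = 1.589 kPa/(g/m^2)

1.589 kPa/(g/m^2)


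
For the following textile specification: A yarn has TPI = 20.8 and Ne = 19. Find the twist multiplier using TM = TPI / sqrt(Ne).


Formula: TM = TPI / sqrt(Ne)
Step 1: sqrt(Ne) = sqrt(19) = 4.3589
Step 2: TM = 20.8 / 4.3589 = 4.77

4.77 TM


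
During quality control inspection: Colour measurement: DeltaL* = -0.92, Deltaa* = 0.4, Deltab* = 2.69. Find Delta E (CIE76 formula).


Formula: Delta E = sqrt(dL*^2 + da*^2 + db*^2)
Step 1: dL*^2 = (-0.92)^2 = 0.8464
Step 2: da*^2 = 0.4^2 = 0.16
Step 3: db*^2 = 2.69^2 = 7.2361
Step 4: Sum = 0.8464 + 0.16 + 7.2361 = 8.2425
Step 5: Delta E = sqrt(8.2425) = 2.87

2.87 Delta E


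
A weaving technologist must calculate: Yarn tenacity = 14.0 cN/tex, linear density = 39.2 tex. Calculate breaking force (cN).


Formula: Breaking force = Tenacity * Linear density
F = 14.0 cN/tex * 39.2 tex
F = 548.80 cN

548.80 cN


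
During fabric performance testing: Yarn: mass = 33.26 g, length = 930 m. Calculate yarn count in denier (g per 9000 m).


Formula: den = (mass_g / length_m) * 9000
Substituting: den = (33.26 / 930) * 9000
Intermediate: 33.26 / 930 = 0.03576344 g/m
den = 0.03576344 * 9000 = 321.9 denier

321.9 denier


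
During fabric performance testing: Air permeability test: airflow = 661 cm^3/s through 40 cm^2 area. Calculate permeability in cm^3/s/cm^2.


Formula: Air Permeability = Airflow / Test Area
AP = 661 cm^3/s / 40 cm^2
AP = 16.5 cm^3/s/cm^2

16.5 cm^3/s/cm^2


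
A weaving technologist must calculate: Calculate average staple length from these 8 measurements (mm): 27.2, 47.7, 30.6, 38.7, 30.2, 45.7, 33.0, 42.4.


Formula: Mean = sum of lengths / count
Sum = 27.2 + 47.7 + 30.6 + 38.7 + 30.2 + 45.7 + 33.0 + 42.4
Sum = 295.5 mm
Mean = 295.5 / 8 = 36.94 mm

36.94 mm


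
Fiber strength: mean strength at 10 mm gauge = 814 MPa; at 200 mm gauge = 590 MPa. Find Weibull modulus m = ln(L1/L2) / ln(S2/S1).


Formula: m = ln(L1/L2) / ln(S2/S1)
Step 1: ln(L1/L2) = ln(10/200) = -2.99573
Step 2: S2/S1 = 590/814 = 0.72482
Step 3: ln(S2/S1) = ln(0.72482) = -0.32183
Step 4: m = -2.99573 / -0.32183 = 9.31

9.31 (Weibull m)


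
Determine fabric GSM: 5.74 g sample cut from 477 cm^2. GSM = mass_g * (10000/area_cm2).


Formula: GSM = mass_g / area_m2
Step 1: Convert area: 477 cm^2 = 477 / 10000 = 0.0477 m^2
Step 2: GSM = 5.74 g / 0.0477 m^2 = 120.3 g/m^2

120.3 g/m^2


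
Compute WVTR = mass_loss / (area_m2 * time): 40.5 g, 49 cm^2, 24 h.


Formula: WVTR = mass_loss / (area * time)
Step 1: Convert area: 49 cm^2 = 0.0049 m^2
Step 2: WVTR = 40.5 g / (0.0049 m^2 * 24 h)
Step 3: WVTR = 40.5 / 0.1176 = 344.4 g/m^2/h

344.4 g/m^2/h


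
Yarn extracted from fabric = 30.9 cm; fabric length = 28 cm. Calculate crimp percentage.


Formula: Crimp% = ((L_yarn - L_fabric) / L_fabric) * 100
Step 1: Extension = 30.9 - 28 = 2.9 cm
Step 2: Crimp% = (2.9 / 28) * 100
Step 3: Crimp% = 0.103571 * 100 = 10.3571% ≈ 10.4%

10.4%


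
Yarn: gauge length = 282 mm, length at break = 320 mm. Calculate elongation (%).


Formula: Elongation (%) = ((L_break - L0) / L0) * 100
Step 1: Extension = 320 - 282 = 38 mm
Step 2: Elongation = (38 / 282) * 100
Step 3: Elongation = 0.134752 * 100 = 13.4752% ≈ 13.5%

13.5%


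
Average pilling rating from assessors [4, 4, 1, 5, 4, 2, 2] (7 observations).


Formula: Mean = sum / count
Sum = 4 + 4 + 1 + 5 + 4 + 2 + 2 = 22
Mean = 22 / 7 = 3.1

3.1


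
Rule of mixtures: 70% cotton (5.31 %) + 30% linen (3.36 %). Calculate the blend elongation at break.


Formula: Blend property = (fraction_A * property_A) + (fraction_B * property_B)
Step 1: Contribution A = 70/100 * 5.31 % = 3.717 %
Step 2: Contribution B = 30/100 * 3.36 % = 1.008 %
Step 3: Blend elongation at break = 3.717 + 1.008 = 4.725 %

4.725 %


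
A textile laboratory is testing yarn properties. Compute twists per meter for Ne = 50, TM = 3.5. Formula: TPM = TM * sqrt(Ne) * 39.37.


Formula: TPM = TM * sqrt(Ne) * 39.37
Step 1: sqrt(Ne) = sqrt(50) = 7.0711
Step 2: TM * sqrt(Ne) = 3.5 * 7.0711 = 24.7489
Step 3: TPM = 24.7489 * 39.37 = 974 twists/m

974 twists/m


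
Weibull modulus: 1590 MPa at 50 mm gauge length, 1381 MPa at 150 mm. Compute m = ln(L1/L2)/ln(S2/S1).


Formula: m = ln(L1/L2) / ln(S2/S1)
Step 1: ln(L1/L2) = ln(50/150) = -1.09861
Step 2: S2/S1 = 1381/1590 = 0.86855
Step 3: ln(S2/S1) = ln(0.86855) = -0.14093
Step 4: m = -1.09861 / -0.14093 = 7.80

7.80 (Weibull m)


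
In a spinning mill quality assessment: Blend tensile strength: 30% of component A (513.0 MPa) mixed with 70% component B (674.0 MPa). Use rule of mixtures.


Formula: Blend property = (fraction_A * property_A) + (fraction_B * property_B)
Step 1: Contribution A = 30/100 * 513.0 MPa = 153.9 MPa
Step 2: Contribution B = 70/100 * 674.0 MPa = 471.8 MPa
Step 3: Blend tensile strength = 153.9 + 471.8 = 625.7 MPa

625.7 MPa


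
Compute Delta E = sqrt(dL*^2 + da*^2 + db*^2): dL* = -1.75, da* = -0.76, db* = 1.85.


Formula: Delta E = sqrt(dL*^2 + da*^2 + db*^2)
Step 1: dL*^2 = (-1.75)^2 = 3.0625
Step 2: da*^2 = (-0.76)^2 = 0.5776
Step 3: db*^2 = 1.85^2 = 3.4225
Step 4: Sum = 3.0625 + 0.5776 + 3.4225 = 7.0626
Step 5: Delta E = sqrt(7.0626) = 2.66

2.66 Delta E


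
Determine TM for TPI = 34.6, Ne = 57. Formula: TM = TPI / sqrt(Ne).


Formula: TM = TPI / sqrt(Ne)
Step 1: sqrt(Ne) = sqrt(57) = 7.5498
Step 2: TM = 34.6 / 7.5498 = 4.58

4.58 TM


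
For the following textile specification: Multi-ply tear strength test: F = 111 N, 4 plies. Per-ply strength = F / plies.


Formula: Per-ply strength = Total force / Number of plies
Per-ply = 111 N / 4
Per-ply = 27.75 N

27.75 N


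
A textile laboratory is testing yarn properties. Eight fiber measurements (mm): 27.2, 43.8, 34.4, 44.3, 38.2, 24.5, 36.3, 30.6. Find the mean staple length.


Formula: Mean = sum of lengths / count
Sum = 27.2 + 43.8 + 34.4 + 44.3 + 38.2 + 24.5 + 36.3 + 30.6
Sum = 279.3 mm
Mean = 279.3 / 8 = 34.91 mm

34.91 mm


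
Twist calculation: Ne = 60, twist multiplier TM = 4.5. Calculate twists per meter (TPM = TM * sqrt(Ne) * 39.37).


Formula: TPM = TM * sqrt(Ne) * 39.37
Step 1: sqrt(Ne) = sqrt(60) = 7.746
Step 2: TM * sqrt(Ne) = 4.5 * 7.746 = 34.857
Step 3: TPM = 34.857 * 39.37 = 1372 twists/m

1372 twists/m


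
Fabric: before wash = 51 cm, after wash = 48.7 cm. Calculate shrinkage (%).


Formula: Shrinkage% = ((L_before - L_after) / L_before) * 100
Step 1: Shrinkage = 51 - 48.7 = 2.3 cm
Step 2: Shrinkage% = (2.3 / 51) * 100
Step 3: Shrinkage% = 0.045098 * 100 = 4.5098% ≈ 4.5%

4.5%


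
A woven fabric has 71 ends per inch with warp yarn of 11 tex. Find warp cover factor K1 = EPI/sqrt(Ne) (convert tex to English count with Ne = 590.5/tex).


Formula: K1 = EPI / sqrt(Ne), with Ne = 590.5 / tex_warp
Step 1: Ne = 590.5 / 11 = 53.682
Step 2: sqrt(Ne) = sqrt(53.682) = 7.3268
Step 3: K1 = 71 / 7.3268 = 9.7

9.7


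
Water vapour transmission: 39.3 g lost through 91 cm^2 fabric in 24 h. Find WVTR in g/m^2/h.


Formula: WVTR = mass_loss / (area * time)
Step 1: Convert area: 91 cm^2 = 0.0091 m^2
Step 2: WVTR = 39.3 g / (0.0091 m^2 * 24 h)
Step 3: WVTR = 39.3 / 0.2184 = 179.9 g/m^2/h

179.9 g/m^2/h


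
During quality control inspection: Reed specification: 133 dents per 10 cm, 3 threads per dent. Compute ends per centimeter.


Formula: EPC = (dents per 10 cm * ends per dent) / 10
Step 1: Total ends per 10 cm = 133 * 3 = 399
Step 2: EPC = 399 / 10 = 39.9 ends/cm

39.9 ends/cm


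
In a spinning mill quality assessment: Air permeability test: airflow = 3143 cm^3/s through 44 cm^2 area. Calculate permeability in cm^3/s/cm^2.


Formula: Air Permeability = Airflow / Test Area
AP = 3143 cm^3/s / 44 cm^2
AP = 71.4 cm^3/s/cm^2

71.4 cm^3/s/cm^2


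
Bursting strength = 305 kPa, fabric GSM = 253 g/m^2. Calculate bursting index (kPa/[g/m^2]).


Formula: Bursting Index = Bursting Strength / Fabric GSM
BI = 305 kPa / 253 g/m^2
BI = 1.206 kPa/(g/m^2)

1.206 kPa/(g/m^2)


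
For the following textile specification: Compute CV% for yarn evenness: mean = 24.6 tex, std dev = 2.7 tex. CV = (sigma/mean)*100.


Formula: CV% = (standard deviation / mean) * 100
Step 1: Ratio = 2.7 / 24.6 = 0.109756
Step 2: CV% = 0.109756 * 100 = 10.9756% ≈ 11.0%

11.0%


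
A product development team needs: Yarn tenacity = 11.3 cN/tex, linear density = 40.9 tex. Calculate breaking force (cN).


Formula: Breaking force = Tenacity * Linear density
F = 11.3 cN/tex * 40.9 tex
F = 462.17 cN

462.17 cN


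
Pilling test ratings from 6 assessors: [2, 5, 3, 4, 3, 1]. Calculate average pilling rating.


Formula: Mean = sum / count
Sum = 2 + 5 + 3 + 4 + 3 + 1 = 18
Mean = 18 / 6 = 3.0

3.0


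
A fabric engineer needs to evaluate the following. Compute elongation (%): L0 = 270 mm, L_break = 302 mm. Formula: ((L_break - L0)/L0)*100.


Formula: Elongation (%) = ((L_break - L0) / L0) * 100
Step 1: Extension = 302 - 270 = 32 mm
Step 2: Elongation = (32 / 270) * 100
Step 3: Elongation = 0.118519 * 100 = 11.8519% ≈ 11.9%

11.9%


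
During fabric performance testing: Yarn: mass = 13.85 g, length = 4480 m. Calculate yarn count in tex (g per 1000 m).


Formula: Tex = (mass_g / length_m) * 1000
Substituting: Tex = (13.85 / 4480) * 1000
Intermediate: 13.85 / 4480 = 0.00309152 g/m
Tex = 0.00309152 * 1000 = 3.09 tex

3.09 tex


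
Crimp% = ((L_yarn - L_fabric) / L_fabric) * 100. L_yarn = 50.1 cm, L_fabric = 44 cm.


Formula: Crimp% = ((L_yarn - L_fabric) / L_fabric) * 100
Step 1: Extension = 50.1 - 44 = 6.1 cm
Step 2: Crimp% = (6.1 / 44) * 100
Step 3: Crimp% = 0.138636 * 100 = 13.8636% ≈ 13.9%

13.9%


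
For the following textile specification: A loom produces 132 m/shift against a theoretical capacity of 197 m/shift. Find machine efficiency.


Formula: Efficiency% = (Actual output / Theoretical output) * 100
Efficiency% = (132 / 197) * 100
Efficiency% = 0.670051 * 100 = 67.0051% ≈ 67.0%

67.0%


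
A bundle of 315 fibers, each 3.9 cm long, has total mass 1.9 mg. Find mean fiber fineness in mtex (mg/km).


Formula: fineness (mtex) = mass (mg) / total length (km) = (mass_mg / total_length_m) * 1000
Step 1: Convert fiber length: 3.9 cm = 0.039 m
Step 2: Total fiber length = 315 * 0.039 = 12.285 m
Step 3: Linear density = 1.9 mg / 12.285 m = 0.1547 mg/m
Step 4: fineness = 0.1547 * 1000 = 154.7 mtex

154.7 mtex


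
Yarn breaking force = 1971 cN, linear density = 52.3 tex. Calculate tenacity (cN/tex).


Formula: Tenacity = Breaking force / Linear density
Tenacity = 1971 cN / 52.3 tex
Tenacity = 37.69 cN/tex

37.69 cN/tex


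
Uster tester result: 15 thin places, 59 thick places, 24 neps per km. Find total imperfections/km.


Formula: Total = thin places + thick places + neps
Total = 15 + 59 + 24
Total = 98 imperfections/km

98 imperfections/km


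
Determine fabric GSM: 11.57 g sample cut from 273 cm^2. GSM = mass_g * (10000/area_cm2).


Formula: GSM = mass_g / area_m2
Step 1: Convert area: 273 cm^2 = 273 / 10000 = 0.0273 m^2
Step 2: GSM = 11.57 g / 0.0273 m^2 = 423.8 g/m^2

423.8 g/m^2


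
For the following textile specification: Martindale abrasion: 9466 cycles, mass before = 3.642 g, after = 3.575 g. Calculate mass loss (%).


Formula: Mass loss% = ((m_before - m_after) / m_before) * 100
Step 1: Mass loss = 3.642 - 3.575 = 0.067 g
Step 2: Ratio = 0.067 / 3.642 = 0.0183965
Step 3: Mass loss% = 0.0183965 * 100 = 1.83965% ≈ 1.84%

1.84%


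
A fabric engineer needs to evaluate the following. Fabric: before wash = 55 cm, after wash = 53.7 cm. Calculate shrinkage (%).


Formula: Shrinkage% = ((L_before - L_after) / L_before) * 100
Step 1: Shrinkage = 55 - 53.7 = 1.3 cm
Step 2: Shrinkage% = (1.3 / 55) * 100
Step 3: Shrinkage% = 0.023636 * 100 = 2.3636% ≈ 2.4%

2.4%


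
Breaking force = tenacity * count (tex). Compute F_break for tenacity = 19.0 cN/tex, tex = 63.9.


Formula: Breaking force = Tenacity * Linear density
F = 19.0 cN/tex * 63.9 tex
F = 1214.10 cN

1214.10 cN


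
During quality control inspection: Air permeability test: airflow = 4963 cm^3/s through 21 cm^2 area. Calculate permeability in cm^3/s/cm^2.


Formula: Air Permeability = Airflow / Test Area
AP = 4963 cm^3/s / 21 cm^2
AP = 236.3 cm^3/s/cm^2

236.3 cm^3/s/cm^2


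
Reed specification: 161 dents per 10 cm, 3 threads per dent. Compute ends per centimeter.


Formula: EPC = (dents per 10 cm * ends per dent) / 10
Step 1: Total ends per 10 cm = 161 * 3 = 483
Step 2: EPC = 483 / 10 = 48.3 ends/cm

48.3 ends/cm


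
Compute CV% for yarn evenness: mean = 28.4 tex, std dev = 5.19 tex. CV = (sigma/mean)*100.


Formula: CV% = (standard deviation / mean) * 100
Step 1: Ratio = 5.19 / 28.4 = 0.182746
Step 2: CV% = 0.182746 * 100 = 18.2746% ≈ 18.3%

18.3%


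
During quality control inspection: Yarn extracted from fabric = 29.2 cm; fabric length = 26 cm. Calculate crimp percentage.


Formula: Crimp% = ((L_yarn - L_fabric) / L_fabric) * 100
Step 1: Extension = 29.2 - 26 = 3.2 cm
Step 2: Crimp% = (3.2 / 26) * 100
Step 3: Crimp% = 0.123077 * 100 = 12.3077% ≈ 12.3%

12.3%


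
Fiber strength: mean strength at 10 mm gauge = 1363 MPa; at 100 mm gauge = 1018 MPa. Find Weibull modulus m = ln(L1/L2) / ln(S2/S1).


Formula: m = ln(L1/L2) / ln(S2/S1)
Step 1: ln(L1/L2) = ln(10/100) = -2.30259
Step 2: S2/S1 = 1018/1363 = 0.74688
Step 3: ln(S2/S1) = ln(0.74688) = -0.29185
Step 4: m = -2.30259 / -0.29185 = 7.89

7.89 (Weibull m)


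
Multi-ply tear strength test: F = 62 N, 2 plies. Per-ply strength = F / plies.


Formula: Per-ply strength = Total force / Number of plies
Per-ply = 62 N / 2
Per-ply = 31 N

31 N


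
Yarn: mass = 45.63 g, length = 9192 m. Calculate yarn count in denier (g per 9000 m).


Formula: den = (mass_g / length_m) * 9000
Substituting: den = (45.63 / 9192) * 9000
Intermediate: 45.63 / 9192 = 0.0049641 g/m
den = 0.0049641 * 9000 = 44.7 denier

44.7 denier


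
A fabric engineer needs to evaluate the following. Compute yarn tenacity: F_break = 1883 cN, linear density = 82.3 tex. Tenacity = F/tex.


Formula: Tenacity = Breaking force / Linear density
Tenacity = 1883 cN / 82.3 tex
Tenacity = 22.88 cN/tex

22.88 cN/tex


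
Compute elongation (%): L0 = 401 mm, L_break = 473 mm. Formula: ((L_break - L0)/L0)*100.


Formula: Elongation (%) = ((L_break - L0) / L0) * 100
Step 1: Extension = 473 - 401 = 72 mm
Step 2: Elongation = (72 / 401) * 100
Step 3: Elongation = 0.179551 * 100 = 17.9551% ≈ 18.0%

18.0%


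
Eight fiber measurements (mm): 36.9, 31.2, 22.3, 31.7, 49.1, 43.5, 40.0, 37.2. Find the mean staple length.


Formula: Mean = sum of lengths / count
Sum = 36.9 + 31.2 + 22.3 + 31.7 + 49.1 + 43.5 + 40.0 + 37.2
Sum = 291.9 mm
Mean = 291.9 / 8 = 36.49 mm

36.49 mm


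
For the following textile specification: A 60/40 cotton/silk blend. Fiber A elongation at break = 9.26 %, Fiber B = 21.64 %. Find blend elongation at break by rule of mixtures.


Formula: Blend property = (fraction_A * property_A) + (fraction_B * property_B)
Step 1: Contribution A = 60/100 * 9.26 % = 5.556 %
Step 2: Contribution B = 40/100 * 21.64 % = 8.656 %
Step 3: Blend elongation at break = 5.556 + 8.656 = 14.212 %

14.212 %


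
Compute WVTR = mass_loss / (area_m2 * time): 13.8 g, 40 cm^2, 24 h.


Formula: WVTR = mass_loss / (area * time)
Step 1: Convert area: 40 cm^2 = 0.004 m^2
Step 2: WVTR = 13.8 g / (0.004 m^2 * 24 h)
Step 3: WVTR = 13.8 / 0.096 = 143.8 g/m^2/h

143.8 g/m^2/h


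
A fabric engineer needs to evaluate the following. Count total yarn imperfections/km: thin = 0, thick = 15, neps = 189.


Formula: Total = thin places + thick places + neps
Total = 0 + 15 + 189
Total = 204 imperfections/km

204 imperfections/km


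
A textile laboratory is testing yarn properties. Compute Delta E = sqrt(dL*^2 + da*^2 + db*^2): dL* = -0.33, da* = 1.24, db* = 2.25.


Formula: Delta E = sqrt(dL*^2 + da*^2 + db*^2)
Step 1: dL*^2 = (-0.33)^2 = 0.1089
Step 2: da*^2 = 1.24^2 = 1.5376
Step 3: db*^2 = 2.25^2 = 5.0625
Step 4: Sum = 0.1089 + 1.5376 + 5.0625 = 6.709
Step 5: Delta E = sqrt(6.709) = 2.59

2.59 Delta E


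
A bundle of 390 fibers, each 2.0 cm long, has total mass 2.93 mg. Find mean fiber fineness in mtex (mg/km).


Formula: fineness (mtex) = mass (mg) / total length (km) = (mass_mg / total_length_m) * 1000
Step 1: Convert fiber length: 2.0 cm = 0.02 m
Step 2: Total fiber length = 390 * 0.02 = 7.8 m
Step 3: Linear density = 2.93 mg / 7.8 m = 0.3756 mg/m
Step 4: fineness = 0.3756 * 1000 = 375.6 mtex

375.6 mtex


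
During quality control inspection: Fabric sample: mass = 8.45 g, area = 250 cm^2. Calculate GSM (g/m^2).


Formula: GSM = mass_g / area_m2
Step 1: Convert area: 250 cm^2 = 250 / 10000 = 0.025 m^2
Step 2: GSM = 8.45 g / 0.025 m^2 = 338.0 g/m^2

338.0 g/m^2


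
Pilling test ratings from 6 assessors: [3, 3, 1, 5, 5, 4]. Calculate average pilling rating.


Formula: Mean = sum / count
Sum = 3 + 3 + 1 + 5 + 5 + 4 = 21
Mean = 21 / 6 = 3.5

3.5


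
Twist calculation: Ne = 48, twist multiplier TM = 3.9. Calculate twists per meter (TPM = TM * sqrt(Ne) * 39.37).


Formula: TPM = TM * sqrt(Ne) * 39.37
Step 1: sqrt(Ne) = sqrt(48) = 6.9282
Step 2: TM * sqrt(Ne) = 3.9 * 6.9282 = 27.02
Step 3: TPM = 27.02 * 39.37 = 1064 twists/m

1064 twists/m


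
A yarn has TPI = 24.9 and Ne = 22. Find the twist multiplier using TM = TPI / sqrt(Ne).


Formula: TM = TPI / sqrt(Ne)
Step 1: sqrt(Ne) = sqrt(22) = 4.6904
Step 2: TM = 24.9 / 4.6904 = 5.31

5.31 TM


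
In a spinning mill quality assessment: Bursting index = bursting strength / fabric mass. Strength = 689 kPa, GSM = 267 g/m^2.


Formula: Bursting Index = Bursting Strength / Fabric GSM
BI = 689 kPa / 267 g/m^2
BI = 2.581 kPa/(g/m^2)

2.581 kPa/(g/m^2)


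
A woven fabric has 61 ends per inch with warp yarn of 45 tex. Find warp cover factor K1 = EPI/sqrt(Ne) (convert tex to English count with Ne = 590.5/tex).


Formula: K1 = EPI / sqrt(Ne), with Ne = 590.5 / tex_warp
Step 1: Ne = 590.5 / 45 = 13.122
Step 2: sqrt(Ne) = sqrt(13.122) = 3.6224
Step 3: K1 = 61 / 3.6224 = 16.8

16.8


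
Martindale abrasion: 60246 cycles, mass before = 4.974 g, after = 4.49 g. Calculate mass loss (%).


Formula: Mass loss% = ((m_before - m_after) / m_before) * 100
Step 1: Mass loss = 4.974 - 4.49 = 0.484 g
Step 2: Ratio = 0.484 / 4.974 = 0.097306
Step 3: Mass loss% = 0.097306 * 100 = 9.7306% ≈ 9.73%

9.73%


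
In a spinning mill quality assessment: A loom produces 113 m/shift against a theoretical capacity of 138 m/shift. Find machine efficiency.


Formula: Efficiency% = (Actual output / Theoretical output) * 100
Efficiency% = (113 / 138) * 100
Efficiency% = 0.818841 * 100 = 81.8841% ≈ 81.9%

81.9%


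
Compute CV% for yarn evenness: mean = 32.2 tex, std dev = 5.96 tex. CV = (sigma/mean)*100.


Formula: CV% = (standard deviation / mean) * 100
Step 1: Ratio = 5.96 / 32.2 = 0.185093
Step 2: CV% = 0.185093 * 100 = 18.5093% ≈ 18.5%

18.5%


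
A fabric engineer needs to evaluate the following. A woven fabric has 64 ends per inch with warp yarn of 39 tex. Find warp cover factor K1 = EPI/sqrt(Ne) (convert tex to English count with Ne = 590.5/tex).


Formula: K1 = EPI / sqrt(Ne), with Ne = 590.5 / tex_warp
Step 1: Ne = 590.5 / 39 = 15.141
Step 2: sqrt(Ne) = sqrt(15.141) = 3.8911
Step 3: K1 = 64 / 3.8911 = 16.4

16.4


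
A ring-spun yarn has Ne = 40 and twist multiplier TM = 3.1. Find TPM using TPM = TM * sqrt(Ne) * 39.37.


Formula: TPM = TM * sqrt(Ne) * 39.37
Step 1: sqrt(Ne) = sqrt(40) = 6.3246
Step 2: TM * sqrt(Ne) = 3.1 * 6.3246 = 19.6063
Step 3: TPM = 19.6063 * 39.37 = 772 twists/m

772 twists/m


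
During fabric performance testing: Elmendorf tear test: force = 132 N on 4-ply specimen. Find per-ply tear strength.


Formula: Per-ply strength = Total force / Number of plies
Per-ply = 132 N / 4
Per-ply = 33 N

33 N


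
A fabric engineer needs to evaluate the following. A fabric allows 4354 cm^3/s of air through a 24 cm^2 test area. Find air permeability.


Formula: Air Permeability = Airflow / Test Area
AP = 4354 cm^3/s / 24 cm^2
AP = 181.4 cm^3/s/cm^2

181.4 cm^3/s/cm^2


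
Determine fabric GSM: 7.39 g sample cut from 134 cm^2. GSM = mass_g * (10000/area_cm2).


Formula: GSM = mass_g / area_m2
Step 1: Convert area: 134 cm^2 = 134 / 10000 = 0.0134 m^2
Step 2: GSM = 7.39 g / 0.0134 m^2 = 551.5 g/m^2

551.5 g/m^2


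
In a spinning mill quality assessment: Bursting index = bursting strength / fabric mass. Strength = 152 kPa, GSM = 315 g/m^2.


Formula: Bursting Index = Bursting Strength / Fabric GSM
BI = 152 kPa / 315 g/m^2
BI = 0.483 kPa/(g/m^2)

0.483 kPa/(g/m^2)


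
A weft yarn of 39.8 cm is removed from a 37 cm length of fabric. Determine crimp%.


Formula: Crimp% = ((L_yarn - L_fabric) / L_fabric) * 100
Step 1: Extension = 39.8 - 37 = 2.8 cm
Step 2: Crimp% = (2.8 / 37) * 100
Step 3: Crimp% = 0.075676 * 100 = 7.5676% ≈ 7.6%

7.6%


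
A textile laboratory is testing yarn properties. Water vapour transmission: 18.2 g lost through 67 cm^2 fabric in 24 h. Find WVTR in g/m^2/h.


Formula: WVTR = mass_loss / (area * time)
Step 1: Convert area: 67 cm^2 = 0.0067 m^2
Step 2: WVTR = 18.2 g / (0.0067 m^2 * 24 h)
Step 3: WVTR = 18.2 / 0.1608 = 113.2 g/m^2/h

113.2 g/m^2/h


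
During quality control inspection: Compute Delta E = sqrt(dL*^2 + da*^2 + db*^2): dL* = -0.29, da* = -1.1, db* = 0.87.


Formula: Delta E = sqrt(dL*^2 + da*^2 + db*^2)
Step 1: dL*^2 = (-0.29)^2 = 0.0841
Step 2: da*^2 = (-1.1)^2 = 1.21
Step 3: db*^2 = 0.87^2 = 0.7569
Step 4: Sum = 0.0841 + 1.21 + 0.7569 = 2.051
Step 5: Delta E = sqrt(2.051) = 1.43

1.43 Delta E


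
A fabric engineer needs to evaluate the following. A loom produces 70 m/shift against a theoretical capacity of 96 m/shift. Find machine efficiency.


Formula: Efficiency% = (Actual output / Theoretical output) * 100
Efficiency% = (70 / 96) * 100
Efficiency% = 0.729167 * 100 = 72.9167% ≈ 72.9%

72.9%


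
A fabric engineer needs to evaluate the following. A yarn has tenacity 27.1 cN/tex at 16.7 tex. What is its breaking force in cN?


Formula: Breaking force = Tenacity * Linear density
F = 27.1 cN/tex * 16.7 tex
F = 452.57 cN

452.57 cN


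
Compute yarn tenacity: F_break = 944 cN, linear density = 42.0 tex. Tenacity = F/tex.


Formula: Tenacity = Breaking force / Linear density
Tenacity = 944 cN / 42.0 tex
Tenacity = 22.48 cN/tex

22.48 cN/tex


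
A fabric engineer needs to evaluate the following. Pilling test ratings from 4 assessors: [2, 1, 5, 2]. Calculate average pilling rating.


Formula: Mean = sum / count
Sum = 2 + 1 + 5 + 2 = 10
Mean = 10 / 4 = 2.5

2.5


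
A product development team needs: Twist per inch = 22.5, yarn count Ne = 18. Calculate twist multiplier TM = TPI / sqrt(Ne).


Formula: TM = TPI / sqrt(Ne)
Step 1: sqrt(Ne) = sqrt(18) = 4.2426
Step 2: TM = 22.5 / 4.2426 = 5.30

5.30 TM


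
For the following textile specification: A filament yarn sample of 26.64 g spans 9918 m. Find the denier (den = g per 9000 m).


Formula: den = (mass_g / length_m) * 9000
Substituting: den = (26.64 / 9918) * 9000
Intermediate: 26.64 / 9918 = 0.00268603 g/m
den = 0.00268603 * 9000 = 24.2 denier

24.2 denier


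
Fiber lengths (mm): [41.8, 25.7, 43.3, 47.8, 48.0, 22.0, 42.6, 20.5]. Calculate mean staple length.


Formula: Mean = sum of lengths / count
Sum = 41.8 + 25.7 + 43.3 + 47.8 + 48.0 + 22.0 + 42.6 + 20.5
Sum = 291.7 mm
Mean = 291.7 / 8 = 36.46 mm

36.46 mm


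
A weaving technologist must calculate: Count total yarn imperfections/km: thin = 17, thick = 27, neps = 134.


Formula: Total = thin places + thick places + neps
Total = 17 + 27 + 134
Total = 178 imperfections/km

178 imperfections/km


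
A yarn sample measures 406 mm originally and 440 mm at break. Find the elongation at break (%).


Formula: Elongation (%) = ((L_break - L0) / L0) * 100
Step 1: Extension = 440 - 406 = 34 mm
Step 2: Elongation = (34 / 406) * 100
Step 3: Elongation = 0.083744 * 100 = 8.3744% ≈ 8.4%

8.4%


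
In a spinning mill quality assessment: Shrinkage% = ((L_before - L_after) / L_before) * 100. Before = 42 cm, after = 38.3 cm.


Formula: Shrinkage% = ((L_before - L_after) / L_before) * 100
Step 1: Shrinkage = 42 - 38.3 = 3.7 cm
Step 2: Shrinkage% = (3.7 / 42) * 100
Step 3: Shrinkage% = 0.088095 * 100 = 8.8095% ≈ 8.8%

8.8%


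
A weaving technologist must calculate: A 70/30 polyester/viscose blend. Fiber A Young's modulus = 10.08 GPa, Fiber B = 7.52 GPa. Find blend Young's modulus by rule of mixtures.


Formula: Blend property = (fraction_A * property_A) + (fraction_B * property_B)
Step 1: Contribution A = 70/100 * 10.08 GPa = 7.056 GPa
Step 2: Contribution B = 30/100 * 7.52 GPa = 2.256 GPa
Step 3: Blend Young's modulus = 7.056 + 2.256 = 9.312 GPa

9.312 GPa


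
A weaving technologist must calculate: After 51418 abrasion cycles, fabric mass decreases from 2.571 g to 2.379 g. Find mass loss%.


Formula: Mass loss% = ((m_before - m_after) / m_before) * 100
Step 1: Mass loss = 2.571 - 2.379 = 0.192 g
Step 2: Ratio = 0.192 / 2.571 = 0.0746791
Step 3: Mass loss% = 0.0746791 * 100 = 7.46791% ≈ 7.47%

7.47%


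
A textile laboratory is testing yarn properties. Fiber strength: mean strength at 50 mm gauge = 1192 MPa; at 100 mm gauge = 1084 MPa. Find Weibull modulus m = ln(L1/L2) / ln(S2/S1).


Formula: m = ln(L1/L2) / ln(S2/S1)
Step 1: ln(L1/L2) = ln(50/100) = -0.69315
Step 2: S2/S1 = 1084/1192 = 0.9094
Step 3: ln(S2/S1) = ln(0.9094) = -0.09497
Step 4: m = -0.69315 / -0.09497 = 7.30

7.30 (Weibull m)


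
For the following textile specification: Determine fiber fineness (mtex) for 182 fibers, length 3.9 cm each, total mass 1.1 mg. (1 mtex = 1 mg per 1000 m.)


Formula: fineness (mtex) = mass (mg) / total length (km) = (mass_mg / total_length_m) * 1000
Step 1: Convert fiber length: 3.9 cm = 0.039 m
Step 2: Total fiber length = 182 * 0.039 = 7.098 m
Step 3: Linear density = 1.1 mg / 7.098 m = 0.1550 mg/m
Step 4: fineness = 0.1550 * 1000 = 155.0 mtex

155.0 mtex


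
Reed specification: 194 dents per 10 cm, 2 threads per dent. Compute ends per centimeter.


Formula: EPC = (dents per 10 cm * ends per dent) / 10
Step 1: Total ends per 10 cm = 194 * 2 = 388
Step 2: EPC = 388 / 10 = 38.8 ends/cm

38.8 ends/cm


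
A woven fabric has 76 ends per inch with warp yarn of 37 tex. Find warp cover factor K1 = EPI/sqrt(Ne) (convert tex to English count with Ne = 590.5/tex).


Formula: K1 = EPI / sqrt(Ne), with Ne = 590.5 / tex_warp
Step 1: Ne = 590.5 / 37 = 15.959
Step 2: sqrt(Ne) = sqrt(15.959) = 3.9949
Step 3: K1 = 76 / 3.9949 = 19.0

19.0
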